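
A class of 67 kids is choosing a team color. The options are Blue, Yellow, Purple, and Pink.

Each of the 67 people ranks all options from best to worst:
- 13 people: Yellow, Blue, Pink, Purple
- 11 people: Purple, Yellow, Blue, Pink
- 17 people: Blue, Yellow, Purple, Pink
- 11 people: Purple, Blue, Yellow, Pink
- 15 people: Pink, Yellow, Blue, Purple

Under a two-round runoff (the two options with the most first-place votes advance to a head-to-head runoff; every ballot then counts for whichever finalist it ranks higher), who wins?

Round 1 first-place votes: Blue 17, Yellow 13, Purple 22, Pink 15. Purple and Blue advance.
Runoff: Purple is ranked above Blue on 22 ballots, Blue above Purple on 45.

Blue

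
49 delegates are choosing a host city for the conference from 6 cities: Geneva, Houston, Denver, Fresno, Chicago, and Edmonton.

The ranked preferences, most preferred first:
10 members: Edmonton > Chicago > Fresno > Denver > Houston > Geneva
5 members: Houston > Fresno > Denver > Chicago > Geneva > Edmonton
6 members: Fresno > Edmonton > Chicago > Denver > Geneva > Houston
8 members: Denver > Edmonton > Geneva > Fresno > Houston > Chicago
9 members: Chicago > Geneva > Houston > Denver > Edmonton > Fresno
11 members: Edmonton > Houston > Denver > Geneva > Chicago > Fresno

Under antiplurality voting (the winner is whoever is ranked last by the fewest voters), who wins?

Denver

Last-place votes: Geneva 10, Houston 6, Denver 0, Fresno 20, Chicago 8, Edmonton 5.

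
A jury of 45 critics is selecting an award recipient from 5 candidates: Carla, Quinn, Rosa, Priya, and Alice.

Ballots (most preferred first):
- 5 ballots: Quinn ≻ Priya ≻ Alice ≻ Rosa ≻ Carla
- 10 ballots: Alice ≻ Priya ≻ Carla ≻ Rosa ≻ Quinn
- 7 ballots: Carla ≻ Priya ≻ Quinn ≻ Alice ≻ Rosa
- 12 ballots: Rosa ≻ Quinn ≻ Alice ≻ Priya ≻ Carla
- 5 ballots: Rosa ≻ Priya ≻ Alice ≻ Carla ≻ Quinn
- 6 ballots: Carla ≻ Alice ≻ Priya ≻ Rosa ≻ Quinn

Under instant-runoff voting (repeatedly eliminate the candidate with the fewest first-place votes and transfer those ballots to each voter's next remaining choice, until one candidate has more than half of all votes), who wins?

Round 1: Carla 13, Quinn 5, Rosa 17, Priya 0, Alice 10. Priya eliminated.
Round 2: Carla 13, Quinn 5, Rosa 17, Alice 10. Quinn eliminated.
Round 3: Carla 13, Rosa 17, Alice 15. Carla eliminated.
Round 4: Rosa 17, Alice 28. Alice has a majority (≥23).

Alice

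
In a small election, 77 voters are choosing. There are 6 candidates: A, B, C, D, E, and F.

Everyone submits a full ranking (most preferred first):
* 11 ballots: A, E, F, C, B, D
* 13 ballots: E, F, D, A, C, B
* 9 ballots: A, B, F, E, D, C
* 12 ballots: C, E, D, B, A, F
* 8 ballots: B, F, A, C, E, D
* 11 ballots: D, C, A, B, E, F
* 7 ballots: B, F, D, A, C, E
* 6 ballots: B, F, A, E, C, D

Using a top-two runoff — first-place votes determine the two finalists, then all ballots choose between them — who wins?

A

Round 1 first-place votes: A 20, B 21, C 12, D 11, E 13, F 0. B and A advance.
Runoff: B is ranked above A on 33 ballots, A above B on 44.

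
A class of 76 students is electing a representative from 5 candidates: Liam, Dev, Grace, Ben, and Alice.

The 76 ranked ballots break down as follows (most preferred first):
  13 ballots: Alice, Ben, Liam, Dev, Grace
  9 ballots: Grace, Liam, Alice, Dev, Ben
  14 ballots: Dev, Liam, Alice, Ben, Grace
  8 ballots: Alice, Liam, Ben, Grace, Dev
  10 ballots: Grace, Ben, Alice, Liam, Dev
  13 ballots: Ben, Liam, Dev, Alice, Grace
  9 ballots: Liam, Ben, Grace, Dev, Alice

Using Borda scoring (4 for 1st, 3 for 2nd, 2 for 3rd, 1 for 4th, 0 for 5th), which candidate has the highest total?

Liam: 13×2 + 9×3 + 14×3 + 8×3 + 10×1 + 13×3 + 9×4 = 204
Dev: 13×1 + 9×1 + 14×4 + 8×0 + 10×0 + 13×2 + 9×1 = 113
Grace: 13×0 + 9×4 + 14×0 + 8×1 + 10×4 + 13×0 + 9×2 = 102
Ben: 13×3 + 9×0 + 14×1 + 8×2 + 10×3 + 13×4 + 9×3 = 178
Alice: 13×4 + 9×2 + 14×2 + 8×4 + 10×2 + 13×1 + 9×0 = 163

Liam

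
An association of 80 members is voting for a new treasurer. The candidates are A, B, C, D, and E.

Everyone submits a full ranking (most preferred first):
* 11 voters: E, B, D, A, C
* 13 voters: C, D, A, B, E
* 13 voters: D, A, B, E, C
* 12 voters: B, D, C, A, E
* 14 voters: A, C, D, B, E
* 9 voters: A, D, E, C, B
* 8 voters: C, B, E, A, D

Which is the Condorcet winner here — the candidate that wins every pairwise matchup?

D vs A: 49–31
D vs B: 49–31
D vs C: 45–35
D vs E: 61–19
D beats every other candidate.

D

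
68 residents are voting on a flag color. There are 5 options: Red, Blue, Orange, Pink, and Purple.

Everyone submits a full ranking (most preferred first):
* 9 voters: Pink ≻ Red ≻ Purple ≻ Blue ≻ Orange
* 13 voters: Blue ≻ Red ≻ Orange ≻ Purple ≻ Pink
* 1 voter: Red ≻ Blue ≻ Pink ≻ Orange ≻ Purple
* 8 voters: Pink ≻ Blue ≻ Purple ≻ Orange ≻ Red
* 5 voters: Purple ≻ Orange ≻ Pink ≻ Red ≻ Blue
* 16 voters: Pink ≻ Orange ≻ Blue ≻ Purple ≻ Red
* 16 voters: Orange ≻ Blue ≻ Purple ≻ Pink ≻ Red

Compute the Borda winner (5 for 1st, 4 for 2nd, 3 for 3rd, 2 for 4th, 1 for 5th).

Red: 9×4 + 13×4 + 1×5 + 8×1 + 5×2 + 16×1 + 16×1 = 143
Blue: 9×2 + 13×5 + 1×4 + 8×4 + 5×1 + 16×3 + 16×4 = 236
Orange: 9×1 + 13×3 + 1×2 + 8×2 + 5×4 + 16×4 + 16×5 = 230
Pink: 9×5 + 13×1 + 1×3 + 8×5 + 5×3 + 16×5 + 16×2 = 228
Purple: 9×3 + 13×2 + 1×1 + 8×3 + 5×5 + 16×2 + 16×3 = 183

Blue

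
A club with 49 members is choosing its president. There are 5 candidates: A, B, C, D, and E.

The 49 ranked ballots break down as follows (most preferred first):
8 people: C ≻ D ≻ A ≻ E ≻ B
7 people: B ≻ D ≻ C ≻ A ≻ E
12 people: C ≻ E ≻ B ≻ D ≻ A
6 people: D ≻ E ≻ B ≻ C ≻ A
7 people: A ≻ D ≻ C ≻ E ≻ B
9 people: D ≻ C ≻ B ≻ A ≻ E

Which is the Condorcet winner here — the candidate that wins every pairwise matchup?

D vs A: 42–7
D vs B: 30–19
D vs C: 29–20
D vs E: 37–12
D beats every other candidate.

D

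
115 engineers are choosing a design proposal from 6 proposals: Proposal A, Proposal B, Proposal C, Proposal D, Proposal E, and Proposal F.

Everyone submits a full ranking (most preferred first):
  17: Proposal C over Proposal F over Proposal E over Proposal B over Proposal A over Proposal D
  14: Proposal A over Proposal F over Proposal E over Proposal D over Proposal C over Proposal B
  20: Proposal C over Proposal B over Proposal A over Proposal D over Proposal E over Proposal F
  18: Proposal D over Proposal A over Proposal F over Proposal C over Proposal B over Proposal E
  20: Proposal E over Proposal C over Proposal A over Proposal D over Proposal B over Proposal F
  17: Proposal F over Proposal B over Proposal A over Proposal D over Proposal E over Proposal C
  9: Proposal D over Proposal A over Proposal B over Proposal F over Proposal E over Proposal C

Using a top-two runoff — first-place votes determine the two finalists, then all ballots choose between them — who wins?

Round 1 first-place votes: Proposal A 14, Proposal B 0, Proposal C 37, Proposal D 27, Proposal E 20, Proposal F 17. Proposal C and Proposal D advance.
Runoff: Proposal C is ranked above Proposal D on 57 ballots, Proposal D above Proposal C on 58.

Proposal D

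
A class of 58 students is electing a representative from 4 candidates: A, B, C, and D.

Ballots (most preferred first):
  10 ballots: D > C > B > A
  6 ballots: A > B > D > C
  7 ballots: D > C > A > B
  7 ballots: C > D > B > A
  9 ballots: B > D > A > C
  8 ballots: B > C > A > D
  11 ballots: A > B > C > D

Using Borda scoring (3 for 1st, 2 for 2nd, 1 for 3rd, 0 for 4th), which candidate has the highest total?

A: 10×0 + 6×3 + 7×1 + 7×0 + 9×1 + 8×1 + 11×3 = 75
B: 10×1 + 6×2 + 7×0 + 7×1 + 9×3 + 8×3 + 11×2 = 102
C: 10×2 + 6×0 + 7×2 + 7×3 + 9×0 + 8×2 + 11×1 = 82
D: 10×3 + 6×1 + 7×3 + 7×2 + 9×2 + 8×0 + 11×0 = 89

B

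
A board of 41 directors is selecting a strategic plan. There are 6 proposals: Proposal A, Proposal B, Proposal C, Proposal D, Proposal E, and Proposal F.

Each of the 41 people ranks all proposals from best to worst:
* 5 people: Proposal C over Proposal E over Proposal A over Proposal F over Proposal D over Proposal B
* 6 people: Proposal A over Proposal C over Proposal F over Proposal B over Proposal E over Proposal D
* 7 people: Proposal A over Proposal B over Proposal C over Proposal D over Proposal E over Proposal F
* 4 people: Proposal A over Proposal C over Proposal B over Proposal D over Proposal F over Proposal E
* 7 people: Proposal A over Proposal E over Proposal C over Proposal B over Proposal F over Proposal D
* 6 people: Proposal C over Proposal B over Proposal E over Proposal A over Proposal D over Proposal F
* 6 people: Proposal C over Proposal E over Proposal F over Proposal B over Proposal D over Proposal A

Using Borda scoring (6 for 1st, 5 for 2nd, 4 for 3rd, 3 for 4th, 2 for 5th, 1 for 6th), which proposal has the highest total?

Proposal C

Proposal A: 5×4 + 6×6 + 7×6 + 4×6 + 7×6 + 6×3 + 6×1 = 188
Proposal B: 5×1 + 6×3 + 7×5 + 4×4 + 7×3 + 6×5 + 6×3 = 143
Proposal C: 5×6 + 6×5 + 7×4 + 4×5 + 7×4 + 6×6 + 6×6 = 208
Proposal D: 5×2 + 6×1 + 7×3 + 4×3 + 7×1 + 6×2 + 6×2 = 80
Proposal E: 5×5 + 6×2 + 7×2 + 4×1 + 7×5 + 6×4 + 6×5 = 144
Proposal F: 5×3 + 6×4 + 7×1 + 4×2 + 7×2 + 6×1 + 6×4 = 98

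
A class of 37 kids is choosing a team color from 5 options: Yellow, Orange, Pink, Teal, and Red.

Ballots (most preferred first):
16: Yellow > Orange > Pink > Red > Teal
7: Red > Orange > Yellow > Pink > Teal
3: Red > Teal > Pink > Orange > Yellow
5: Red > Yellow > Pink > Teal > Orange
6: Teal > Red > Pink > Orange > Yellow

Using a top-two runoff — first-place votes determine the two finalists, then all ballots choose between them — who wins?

Round 1 first-place votes: Yellow 16, Orange 0, Pink 0, Teal 6, Red 15. Yellow and Red advance.
Runoff: Yellow is ranked above Red on 16 ballots, Red above Yellow on 21.

Red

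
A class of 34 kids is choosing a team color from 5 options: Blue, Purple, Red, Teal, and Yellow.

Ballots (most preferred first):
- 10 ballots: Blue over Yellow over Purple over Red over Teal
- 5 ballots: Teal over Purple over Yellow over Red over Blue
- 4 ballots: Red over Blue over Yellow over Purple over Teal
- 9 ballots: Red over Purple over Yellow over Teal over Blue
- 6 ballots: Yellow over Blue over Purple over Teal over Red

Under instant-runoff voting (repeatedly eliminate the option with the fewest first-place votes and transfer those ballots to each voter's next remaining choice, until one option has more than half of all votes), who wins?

Round 1: Blue 10, Purple 0, Red 13, Teal 5, Yellow 6. Purple eliminated.
Round 2: Blue 10, Red 13, Teal 5, Yellow 6. Teal eliminated.
Round 3: Blue 10, Red 13, Yellow 11. Blue eliminated.
Round 4: Red 13, Yellow 21. Yellow has a majority (≥18).

Yellow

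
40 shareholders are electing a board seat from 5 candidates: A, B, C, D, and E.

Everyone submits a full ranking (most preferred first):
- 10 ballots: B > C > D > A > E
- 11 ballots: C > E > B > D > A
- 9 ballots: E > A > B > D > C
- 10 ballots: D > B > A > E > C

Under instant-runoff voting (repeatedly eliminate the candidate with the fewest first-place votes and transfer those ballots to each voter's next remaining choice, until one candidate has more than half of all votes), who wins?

Round 1: A 0, B 10, C 11, D 10, E 9. A eliminated.
Round 2: B 10, C 11, D 10, E 9. E eliminated.
Round 3: B 19, C 11, D 10. D eliminated.
Round 4: B 29, C 11. B has a majority (≥21).

B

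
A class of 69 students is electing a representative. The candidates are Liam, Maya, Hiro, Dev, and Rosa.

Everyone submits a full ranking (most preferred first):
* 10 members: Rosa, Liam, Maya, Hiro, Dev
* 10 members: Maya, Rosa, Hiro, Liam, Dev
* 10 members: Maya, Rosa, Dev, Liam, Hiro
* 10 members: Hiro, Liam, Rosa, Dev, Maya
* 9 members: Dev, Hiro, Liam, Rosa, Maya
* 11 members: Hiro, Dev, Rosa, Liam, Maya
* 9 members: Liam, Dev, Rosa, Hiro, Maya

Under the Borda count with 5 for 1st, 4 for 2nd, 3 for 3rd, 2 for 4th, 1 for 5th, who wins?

Liam: 10×4 + 10×2 + 10×2 + 10×4 + 9×3 + 11×2 + 9×5 = 214
Maya: 10×3 + 10×5 + 10×5 + 10×1 + 9×1 + 11×1 + 9×1 = 169
Hiro: 10×2 + 10×3 + 10×1 + 10×5 + 9×4 + 11×5 + 9×2 = 219
Dev: 10×1 + 10×1 + 10×3 + 10×2 + 9×5 + 11×4 + 9×4 = 195
Rosa: 10×5 + 10×4 + 10×4 + 10×3 + 9×2 + 11×3 + 9×3 = 238

Rosa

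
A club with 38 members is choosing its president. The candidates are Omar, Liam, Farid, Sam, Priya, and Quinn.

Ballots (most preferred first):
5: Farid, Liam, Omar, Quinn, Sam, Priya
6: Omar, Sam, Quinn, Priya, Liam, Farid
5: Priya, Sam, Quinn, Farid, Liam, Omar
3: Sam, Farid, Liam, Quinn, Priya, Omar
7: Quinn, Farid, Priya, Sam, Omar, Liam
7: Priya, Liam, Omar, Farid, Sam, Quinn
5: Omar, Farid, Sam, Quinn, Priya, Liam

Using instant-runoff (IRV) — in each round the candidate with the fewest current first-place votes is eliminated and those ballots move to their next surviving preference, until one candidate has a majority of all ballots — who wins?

Farid

Round 1: Omar 11, Liam 0, Farid 5, Sam 3, Priya 12, Quinn 7. Liam eliminated.
Round 2: Omar 11, Farid 5, Sam 3, Priya 12, Quinn 7. Sam eliminated.
Round 3: Omar 11, Farid 8, Priya 12, Quinn 7. Quinn eliminated.
Round 4: Omar 11, Farid 15, Priya 12. Omar eliminated.
Round 5: Farid 20, Priya 18. Farid has a majority (≥20).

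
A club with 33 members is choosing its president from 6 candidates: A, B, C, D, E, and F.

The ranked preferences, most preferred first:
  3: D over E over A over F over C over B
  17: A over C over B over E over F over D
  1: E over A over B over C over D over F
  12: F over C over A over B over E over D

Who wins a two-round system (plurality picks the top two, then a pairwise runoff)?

A

Round 1 first-place votes: A 17, B 0, C 0, D 3, E 1, F 12. A and F advance.
Runoff: A is ranked above F on 21 ballots, F above A on 12.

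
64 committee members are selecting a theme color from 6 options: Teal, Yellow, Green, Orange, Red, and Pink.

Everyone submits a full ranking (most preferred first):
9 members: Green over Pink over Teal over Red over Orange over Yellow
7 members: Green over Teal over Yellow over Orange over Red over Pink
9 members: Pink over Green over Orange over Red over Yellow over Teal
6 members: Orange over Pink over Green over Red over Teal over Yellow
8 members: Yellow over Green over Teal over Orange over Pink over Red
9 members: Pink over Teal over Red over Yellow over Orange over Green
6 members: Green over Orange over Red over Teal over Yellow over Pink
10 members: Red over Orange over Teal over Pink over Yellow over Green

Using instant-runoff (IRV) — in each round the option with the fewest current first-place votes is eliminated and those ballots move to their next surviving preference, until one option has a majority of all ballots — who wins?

Pink

Round 1: Teal 0, Yellow 8, Green 22, Orange 6, Red 10, Pink 18. Teal eliminated.
Round 2: Yellow 8, Green 22, Orange 6, Red 10, Pink 18. Orange eliminated.
Round 3: Yellow 8, Green 22, Red 10, Pink 24. Yellow eliminated.
Round 4: Green 30, Red 10, Pink 24. Red eliminated.
Round 5: Green 30, Pink 34. Pink has a majority (≥33).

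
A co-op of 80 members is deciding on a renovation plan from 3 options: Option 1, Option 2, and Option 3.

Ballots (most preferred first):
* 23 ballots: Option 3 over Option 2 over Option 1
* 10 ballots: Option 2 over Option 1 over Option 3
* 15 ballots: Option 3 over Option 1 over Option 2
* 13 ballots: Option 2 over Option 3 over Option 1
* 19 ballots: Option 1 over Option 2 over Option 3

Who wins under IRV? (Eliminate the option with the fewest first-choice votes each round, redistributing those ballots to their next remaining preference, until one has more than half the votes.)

Option 2

Round 1: Option 1 19, Option 2 23, Option 3 38. Option 1 eliminated.
Round 2: Option 2 42, Option 3 38. Option 2 has a majority (≥41).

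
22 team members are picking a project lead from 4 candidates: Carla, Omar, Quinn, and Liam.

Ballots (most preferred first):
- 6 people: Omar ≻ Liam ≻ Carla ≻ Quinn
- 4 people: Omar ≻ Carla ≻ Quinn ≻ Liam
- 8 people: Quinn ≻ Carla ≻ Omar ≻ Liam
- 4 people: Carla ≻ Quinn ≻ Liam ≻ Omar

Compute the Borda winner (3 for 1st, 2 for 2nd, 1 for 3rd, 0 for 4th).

Carla

Carla: 6×1 + 4×2 + 8×2 + 4×3 = 42
Omar: 6×3 + 4×3 + 8×1 + 4×0 = 38
Quinn: 6×0 + 4×1 + 8×3 + 4×2 = 36
Liam: 6×2 + 4×0 + 8×0 + 4×1 = 16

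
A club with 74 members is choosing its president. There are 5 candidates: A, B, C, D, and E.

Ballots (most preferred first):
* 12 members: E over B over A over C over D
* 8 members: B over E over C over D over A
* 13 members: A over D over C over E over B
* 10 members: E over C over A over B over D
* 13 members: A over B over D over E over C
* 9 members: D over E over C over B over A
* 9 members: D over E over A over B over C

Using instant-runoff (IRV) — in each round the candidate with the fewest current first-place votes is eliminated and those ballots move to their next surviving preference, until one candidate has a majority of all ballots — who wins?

E

Round 1: A 26, B 8, C 0, D 18, E 22. C eliminated.
Round 2: A 26, B 8, D 18, E 22. B eliminated.
Round 3: A 26, D 18, E 30. D eliminated.
Round 4: A 26, E 48. E has a majority (≥38).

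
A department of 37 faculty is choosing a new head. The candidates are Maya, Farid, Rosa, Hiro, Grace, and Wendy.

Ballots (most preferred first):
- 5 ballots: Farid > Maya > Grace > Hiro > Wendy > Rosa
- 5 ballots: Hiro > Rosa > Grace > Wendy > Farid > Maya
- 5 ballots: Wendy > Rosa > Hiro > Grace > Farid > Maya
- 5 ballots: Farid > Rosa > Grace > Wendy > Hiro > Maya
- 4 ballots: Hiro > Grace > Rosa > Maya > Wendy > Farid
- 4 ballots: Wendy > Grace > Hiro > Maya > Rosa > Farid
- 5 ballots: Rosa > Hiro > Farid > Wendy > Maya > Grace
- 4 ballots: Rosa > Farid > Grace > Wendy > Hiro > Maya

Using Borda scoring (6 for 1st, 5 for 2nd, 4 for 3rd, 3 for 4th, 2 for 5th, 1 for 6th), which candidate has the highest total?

Rosa

Maya: 5×5 + 5×1 + 5×1 + 5×1 + 4×3 + 4×3 + 5×2 + 4×1 = 78
Farid: 5×6 + 5×2 + 5×2 + 5×6 + 4×1 + 4×1 + 5×4 + 4×5 = 128
Rosa: 5×1 + 5×5 + 5×5 + 5×5 + 4×4 + 4×2 + 5×6 + 4×6 = 158
Hiro: 5×3 + 5×6 + 5×4 + 5×2 + 4×6 + 4×4 + 5×5 + 4×2 = 148
Grace: 5×4 + 5×4 + 5×3 + 5×4 + 4×5 + 4×5 + 5×1 + 4×4 = 136
Wendy: 5×2 + 5×3 + 5×6 + 5×3 + 4×2 + 4×6 + 5×3 + 4×3 = 129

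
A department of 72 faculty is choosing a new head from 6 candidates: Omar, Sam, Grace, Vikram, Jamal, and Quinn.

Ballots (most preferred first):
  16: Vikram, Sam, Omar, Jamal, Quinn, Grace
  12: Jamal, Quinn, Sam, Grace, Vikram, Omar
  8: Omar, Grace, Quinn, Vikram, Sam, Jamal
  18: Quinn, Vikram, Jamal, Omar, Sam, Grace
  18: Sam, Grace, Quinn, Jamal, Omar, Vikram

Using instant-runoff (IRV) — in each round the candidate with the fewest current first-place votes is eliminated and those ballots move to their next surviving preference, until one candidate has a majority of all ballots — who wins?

Quinn

Round 1: Omar 8, Sam 18, Grace 0, Vikram 16, Jamal 12, Quinn 18. Grace eliminated.
Round 2: Omar 8, Sam 18, Vikram 16, Jamal 12, Quinn 18. Omar eliminated.
Round 3: Sam 18, Vikram 16, Jamal 12, Quinn 26. Jamal eliminated.
Round 4: Sam 18, Vikram 16, Quinn 38. Quinn has a majority (≥37).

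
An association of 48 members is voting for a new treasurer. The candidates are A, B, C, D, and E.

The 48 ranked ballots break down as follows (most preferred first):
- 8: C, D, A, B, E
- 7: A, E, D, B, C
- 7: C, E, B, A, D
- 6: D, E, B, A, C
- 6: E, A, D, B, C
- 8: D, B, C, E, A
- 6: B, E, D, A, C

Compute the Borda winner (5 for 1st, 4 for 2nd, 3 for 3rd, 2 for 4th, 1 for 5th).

D

A: 8×3 + 7×5 + 7×2 + 6×2 + 6×4 + 8×1 + 6×2 = 129
B: 8×2 + 7×2 + 7×3 + 6×3 + 6×2 + 8×4 + 6×5 = 143
C: 8×5 + 7×1 + 7×5 + 6×1 + 6×1 + 8×3 + 6×1 = 124
D: 8×4 + 7×3 + 7×1 + 6×5 + 6×3 + 8×5 + 6×3 = 166
E: 8×1 + 7×4 + 7×4 + 6×4 + 6×5 + 8×2 + 6×4 = 158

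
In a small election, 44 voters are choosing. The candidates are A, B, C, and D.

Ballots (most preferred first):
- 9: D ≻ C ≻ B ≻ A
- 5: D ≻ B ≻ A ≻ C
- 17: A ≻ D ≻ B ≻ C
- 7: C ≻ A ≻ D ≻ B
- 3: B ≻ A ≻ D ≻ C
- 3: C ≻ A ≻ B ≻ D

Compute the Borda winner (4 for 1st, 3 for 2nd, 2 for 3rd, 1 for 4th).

A: 9×1 + 5×2 + 17×4 + 7×3 + 3×3 + 3×3 = 126
B: 9×2 + 5×3 + 17×2 + 7×1 + 3×4 + 3×2 = 92
C: 9×3 + 5×1 + 17×1 + 7×4 + 3×1 + 3×4 = 92
D: 9×4 + 5×4 + 17×3 + 7×2 + 3×2 + 3×1 = 130

D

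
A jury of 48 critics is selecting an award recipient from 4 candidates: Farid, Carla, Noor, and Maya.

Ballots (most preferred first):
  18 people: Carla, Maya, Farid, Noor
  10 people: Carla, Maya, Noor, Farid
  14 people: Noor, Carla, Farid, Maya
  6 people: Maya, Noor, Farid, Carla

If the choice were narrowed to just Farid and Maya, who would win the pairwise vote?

Farid is ranked above Maya on 14 ballots; Maya above Farid on 34.

Maya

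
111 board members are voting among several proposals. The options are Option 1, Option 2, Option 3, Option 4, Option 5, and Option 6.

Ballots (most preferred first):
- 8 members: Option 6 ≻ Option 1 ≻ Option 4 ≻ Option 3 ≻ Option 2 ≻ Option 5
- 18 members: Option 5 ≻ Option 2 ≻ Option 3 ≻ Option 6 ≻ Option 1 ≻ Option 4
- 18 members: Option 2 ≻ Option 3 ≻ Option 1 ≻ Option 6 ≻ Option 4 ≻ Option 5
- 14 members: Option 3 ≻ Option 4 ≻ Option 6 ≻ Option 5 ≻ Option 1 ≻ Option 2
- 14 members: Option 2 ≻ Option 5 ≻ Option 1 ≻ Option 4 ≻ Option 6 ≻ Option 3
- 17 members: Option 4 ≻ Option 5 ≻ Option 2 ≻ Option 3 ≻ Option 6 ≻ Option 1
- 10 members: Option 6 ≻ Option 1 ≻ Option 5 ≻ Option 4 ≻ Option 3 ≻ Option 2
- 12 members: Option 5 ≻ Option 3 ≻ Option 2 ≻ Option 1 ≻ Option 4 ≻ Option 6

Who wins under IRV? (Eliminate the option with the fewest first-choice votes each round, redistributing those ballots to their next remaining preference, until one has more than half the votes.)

Round 1: Option 1 0, Option 2 32, Option 3 14, Option 4 17, Option 5 30, Option 6 18. Option 1 eliminated.
Round 2: Option 2 32, Option 3 14, Option 4 17, Option 5 30, Option 6 18. Option 3 eliminated.
Round 3: Option 2 32, Option 4 31, Option 5 30, Option 6 18. Option 6 eliminated.
Round 4: Option 2 32, Option 4 39, Option 5 40. Option 2 eliminated.
Round 5: Option 4 57, Option 5 54. Option 4 has a majority (≥56).

Option 4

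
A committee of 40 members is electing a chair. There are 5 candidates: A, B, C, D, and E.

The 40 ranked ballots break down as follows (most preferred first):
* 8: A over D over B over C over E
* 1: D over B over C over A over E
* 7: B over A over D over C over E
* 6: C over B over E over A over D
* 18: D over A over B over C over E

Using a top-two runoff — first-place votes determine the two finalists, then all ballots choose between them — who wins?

A

Round 1 first-place votes: A 8, B 7, C 6, D 19, E 0. D and A advance.
Runoff: D is ranked above A on 19 ballots, A above D on 21.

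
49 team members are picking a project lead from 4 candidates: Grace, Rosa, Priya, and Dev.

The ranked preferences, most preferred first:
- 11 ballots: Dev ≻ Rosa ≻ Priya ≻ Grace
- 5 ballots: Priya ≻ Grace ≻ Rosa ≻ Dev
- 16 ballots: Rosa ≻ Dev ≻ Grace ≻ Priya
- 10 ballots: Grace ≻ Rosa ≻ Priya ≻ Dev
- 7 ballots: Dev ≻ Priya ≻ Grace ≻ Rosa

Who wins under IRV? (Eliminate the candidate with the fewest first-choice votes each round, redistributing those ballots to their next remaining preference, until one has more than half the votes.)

Rosa

Round 1: Grace 10, Rosa 16, Priya 5, Dev 18. Priya eliminated.
Round 2: Grace 15, Rosa 16, Dev 18. Grace eliminated.
Round 3: Rosa 31, Dev 18. Rosa has a majority (≥25).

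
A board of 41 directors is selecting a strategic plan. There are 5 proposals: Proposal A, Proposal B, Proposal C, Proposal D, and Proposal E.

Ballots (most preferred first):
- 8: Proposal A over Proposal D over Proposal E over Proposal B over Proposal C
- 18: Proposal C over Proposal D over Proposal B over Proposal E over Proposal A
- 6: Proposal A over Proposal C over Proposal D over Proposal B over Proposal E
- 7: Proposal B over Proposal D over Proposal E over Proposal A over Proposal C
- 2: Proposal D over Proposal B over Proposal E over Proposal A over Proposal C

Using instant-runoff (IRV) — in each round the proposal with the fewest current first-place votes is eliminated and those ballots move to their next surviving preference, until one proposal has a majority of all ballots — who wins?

Round 1: Proposal A 14, Proposal B 7, Proposal C 18, Proposal D 2, Proposal E 0. Proposal E eliminated.
Round 2: Proposal A 14, Proposal B 7, Proposal C 18, Proposal D 2. Proposal D eliminated.
Round 3: Proposal A 14, Proposal B 9, Proposal C 18. Proposal B eliminated.
Round 4: Proposal A 23, Proposal C 18. Proposal A has a majority (≥21).

Proposal A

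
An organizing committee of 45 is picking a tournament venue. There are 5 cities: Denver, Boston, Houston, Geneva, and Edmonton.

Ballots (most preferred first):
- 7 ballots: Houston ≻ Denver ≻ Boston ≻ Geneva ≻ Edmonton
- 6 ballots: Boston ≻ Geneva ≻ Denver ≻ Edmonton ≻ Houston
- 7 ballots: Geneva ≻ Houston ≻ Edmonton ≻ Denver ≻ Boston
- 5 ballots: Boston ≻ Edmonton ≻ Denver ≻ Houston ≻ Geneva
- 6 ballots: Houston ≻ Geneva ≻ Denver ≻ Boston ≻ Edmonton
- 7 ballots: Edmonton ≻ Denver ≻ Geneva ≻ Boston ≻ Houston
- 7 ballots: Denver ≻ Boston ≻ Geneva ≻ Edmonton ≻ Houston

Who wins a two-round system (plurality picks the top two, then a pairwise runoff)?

Round 1 first-place votes: Denver 7, Boston 11, Houston 13, Geneva 7, Edmonton 7. Houston and Boston advance.
Runoff: Houston is ranked above Boston on 20 ballots, Boston above Houston on 25.

Boston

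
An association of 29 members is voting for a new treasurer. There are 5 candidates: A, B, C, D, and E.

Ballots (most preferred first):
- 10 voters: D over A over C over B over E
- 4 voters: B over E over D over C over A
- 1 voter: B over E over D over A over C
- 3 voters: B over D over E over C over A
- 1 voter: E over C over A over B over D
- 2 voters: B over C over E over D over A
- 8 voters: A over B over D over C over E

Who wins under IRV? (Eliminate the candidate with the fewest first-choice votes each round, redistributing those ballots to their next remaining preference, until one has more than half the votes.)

B

Round 1: A 8, B 10, C 0, D 10, E 1. C eliminated.
Round 2: A 8, B 10, D 10, E 1. E eliminated.
Round 3: A 9, B 10, D 10. A eliminated.
Round 4: B 19, D 10. B has a majority (≥15).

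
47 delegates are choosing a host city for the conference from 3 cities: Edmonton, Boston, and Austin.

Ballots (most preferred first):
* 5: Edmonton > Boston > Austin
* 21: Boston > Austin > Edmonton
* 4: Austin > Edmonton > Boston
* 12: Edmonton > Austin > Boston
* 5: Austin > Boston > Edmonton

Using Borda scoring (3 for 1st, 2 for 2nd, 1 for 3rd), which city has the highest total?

Edmonton: 5×3 + 21×1 + 4×2 + 12×3 + 5×1 = 85
Boston: 5×2 + 21×3 + 4×1 + 12×1 + 5×2 = 99
Austin: 5×1 + 21×2 + 4×3 + 12×2 + 5×3 = 98

Boston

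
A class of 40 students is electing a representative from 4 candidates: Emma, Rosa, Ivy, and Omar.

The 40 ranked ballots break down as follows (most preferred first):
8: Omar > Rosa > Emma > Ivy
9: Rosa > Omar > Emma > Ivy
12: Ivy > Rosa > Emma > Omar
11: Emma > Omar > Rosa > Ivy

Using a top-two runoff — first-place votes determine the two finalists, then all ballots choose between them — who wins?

Round 1 first-place votes: Emma 11, Rosa 9, Ivy 12, Omar 8. Ivy and Emma advance.
Runoff: Ivy is ranked above Emma on 12 ballots, Emma above Ivy on 28.

Emma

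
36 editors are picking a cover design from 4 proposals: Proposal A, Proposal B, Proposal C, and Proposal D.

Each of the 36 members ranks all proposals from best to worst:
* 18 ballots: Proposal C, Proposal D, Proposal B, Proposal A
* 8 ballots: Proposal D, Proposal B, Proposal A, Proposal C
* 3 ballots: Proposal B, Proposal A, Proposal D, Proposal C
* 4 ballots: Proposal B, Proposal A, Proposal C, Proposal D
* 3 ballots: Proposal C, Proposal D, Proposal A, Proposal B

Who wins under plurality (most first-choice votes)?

First-place votes: Proposal A 0, Proposal B 7, Proposal C 21, Proposal D 8.

Proposal C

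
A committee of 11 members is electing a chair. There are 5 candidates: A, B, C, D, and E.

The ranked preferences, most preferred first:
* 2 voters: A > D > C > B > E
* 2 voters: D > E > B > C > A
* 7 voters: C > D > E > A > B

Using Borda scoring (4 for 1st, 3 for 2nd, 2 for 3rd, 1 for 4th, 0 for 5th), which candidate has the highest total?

A: 2×4 + 2×0 + 7×1 = 15
B: 2×1 + 2×2 + 7×0 = 6
C: 2×2 + 2×1 + 7×4 = 34
D: 2×3 + 2×4 + 7×3 = 35
E: 2×0 + 2×3 + 7×2 = 20

D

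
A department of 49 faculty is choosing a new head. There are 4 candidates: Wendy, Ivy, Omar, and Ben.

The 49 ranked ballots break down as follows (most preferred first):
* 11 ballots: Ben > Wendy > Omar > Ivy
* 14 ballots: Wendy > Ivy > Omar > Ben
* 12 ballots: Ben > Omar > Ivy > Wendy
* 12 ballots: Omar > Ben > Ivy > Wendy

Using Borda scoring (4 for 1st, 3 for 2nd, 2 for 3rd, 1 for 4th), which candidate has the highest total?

Wendy: 11×3 + 14×4 + 12×1 + 12×1 = 113
Ivy: 11×1 + 14×3 + 12×2 + 12×2 = 101
Omar: 11×2 + 14×2 + 12×3 + 12×4 = 134
Ben: 11×4 + 14×1 + 12×4 + 12×3 = 142

Ben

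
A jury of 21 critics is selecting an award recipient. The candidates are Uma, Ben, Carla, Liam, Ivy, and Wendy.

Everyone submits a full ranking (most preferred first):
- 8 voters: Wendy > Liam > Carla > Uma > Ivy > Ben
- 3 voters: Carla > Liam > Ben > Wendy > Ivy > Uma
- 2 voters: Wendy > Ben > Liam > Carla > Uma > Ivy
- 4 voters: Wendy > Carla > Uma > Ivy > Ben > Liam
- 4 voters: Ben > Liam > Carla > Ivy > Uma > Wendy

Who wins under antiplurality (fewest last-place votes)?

Carla

Last-place votes: Uma 3, Ben 8, Carla 0, Liam 4, Ivy 2, Wendy 4.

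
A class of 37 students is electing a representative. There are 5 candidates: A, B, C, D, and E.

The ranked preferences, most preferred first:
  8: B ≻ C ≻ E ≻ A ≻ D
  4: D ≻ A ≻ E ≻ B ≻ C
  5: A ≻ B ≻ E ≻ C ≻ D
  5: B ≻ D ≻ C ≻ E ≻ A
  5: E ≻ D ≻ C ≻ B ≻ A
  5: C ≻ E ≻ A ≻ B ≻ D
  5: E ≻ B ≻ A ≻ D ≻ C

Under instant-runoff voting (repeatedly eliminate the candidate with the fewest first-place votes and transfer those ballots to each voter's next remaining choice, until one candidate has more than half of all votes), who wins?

Round 1: A 5, B 13, C 5, D 4, E 10. D eliminated.
Round 2: A 9, B 13, C 5, E 10. C eliminated.
Round 3: A 9, B 13, E 15. A eliminated.
Round 4: B 18, E 19. E has a majority (≥19).

E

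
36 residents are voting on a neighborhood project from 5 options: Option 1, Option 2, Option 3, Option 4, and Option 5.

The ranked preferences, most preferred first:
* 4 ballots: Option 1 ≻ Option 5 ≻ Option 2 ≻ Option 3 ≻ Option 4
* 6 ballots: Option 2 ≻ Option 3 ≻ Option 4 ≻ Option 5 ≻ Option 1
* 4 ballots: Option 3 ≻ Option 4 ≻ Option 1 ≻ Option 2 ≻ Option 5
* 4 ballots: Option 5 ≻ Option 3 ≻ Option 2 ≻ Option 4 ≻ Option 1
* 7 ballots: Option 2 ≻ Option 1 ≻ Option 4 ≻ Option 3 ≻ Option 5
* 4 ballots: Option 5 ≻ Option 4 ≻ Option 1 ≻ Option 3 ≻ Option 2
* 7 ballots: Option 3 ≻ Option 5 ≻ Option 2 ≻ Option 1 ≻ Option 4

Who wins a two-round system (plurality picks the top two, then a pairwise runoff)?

Round 1 first-place votes: Option 1 4, Option 2 13, Option 3 11, Option 4 0, Option 5 8. Option 2 and Option 3 advance.
Runoff: Option 2 is ranked above Option 3 on 17 ballots, Option 3 above Option 2 on 19.

Option 3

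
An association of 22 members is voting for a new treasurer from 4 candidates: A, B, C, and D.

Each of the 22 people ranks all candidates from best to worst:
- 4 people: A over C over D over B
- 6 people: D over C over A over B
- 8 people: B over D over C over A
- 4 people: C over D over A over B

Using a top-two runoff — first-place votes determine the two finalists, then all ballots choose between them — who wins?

Round 1 first-place votes: A 4, B 8, C 4, D 6. B and D advance.
Runoff: B is ranked above D on 8 ballots, D above B on 14.

D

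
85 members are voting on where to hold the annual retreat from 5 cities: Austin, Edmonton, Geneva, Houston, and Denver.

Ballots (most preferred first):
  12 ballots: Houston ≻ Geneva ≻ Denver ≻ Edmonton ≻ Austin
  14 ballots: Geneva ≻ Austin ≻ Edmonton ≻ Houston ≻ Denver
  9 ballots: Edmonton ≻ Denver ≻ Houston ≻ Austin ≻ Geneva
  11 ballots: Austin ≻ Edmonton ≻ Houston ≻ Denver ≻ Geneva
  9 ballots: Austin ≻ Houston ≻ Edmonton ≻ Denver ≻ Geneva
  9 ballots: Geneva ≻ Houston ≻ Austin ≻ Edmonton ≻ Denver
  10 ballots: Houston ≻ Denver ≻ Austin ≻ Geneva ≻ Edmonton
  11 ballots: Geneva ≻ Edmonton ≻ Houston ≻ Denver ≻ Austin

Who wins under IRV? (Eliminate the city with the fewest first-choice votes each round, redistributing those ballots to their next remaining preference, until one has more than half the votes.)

Round 1: Austin 20, Edmonton 9, Geneva 34, Houston 22, Denver 0. Denver eliminated.
Round 2: Austin 20, Edmonton 9, Geneva 34, Houston 22. Edmonton eliminated.
Round 3: Austin 20, Geneva 34, Houston 31. Austin eliminated.
Round 4: Geneva 34, Houston 51. Houston has a majority (≥43).

Houston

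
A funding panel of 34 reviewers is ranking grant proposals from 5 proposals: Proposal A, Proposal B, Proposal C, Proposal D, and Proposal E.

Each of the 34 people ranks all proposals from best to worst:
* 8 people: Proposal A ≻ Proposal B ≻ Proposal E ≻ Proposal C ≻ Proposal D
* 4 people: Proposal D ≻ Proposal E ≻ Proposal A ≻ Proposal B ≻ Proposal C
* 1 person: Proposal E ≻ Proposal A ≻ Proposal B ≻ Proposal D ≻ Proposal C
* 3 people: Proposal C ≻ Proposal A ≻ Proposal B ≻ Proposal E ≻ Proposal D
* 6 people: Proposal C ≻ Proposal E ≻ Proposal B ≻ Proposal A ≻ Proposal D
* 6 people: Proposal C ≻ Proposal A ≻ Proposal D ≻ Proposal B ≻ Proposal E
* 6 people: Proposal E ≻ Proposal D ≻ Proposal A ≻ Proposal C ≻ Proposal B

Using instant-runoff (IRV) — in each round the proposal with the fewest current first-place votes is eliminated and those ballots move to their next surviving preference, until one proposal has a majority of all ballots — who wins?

Round 1: Proposal A 8, Proposal B 0, Proposal C 15, Proposal D 4, Proposal E 7. Proposal B eliminated.
Round 2: Proposal A 8, Proposal C 15, Proposal D 4, Proposal E 7. Proposal D eliminated.
Round 3: Proposal A 8, Proposal C 15, Proposal E 11. Proposal A eliminated.
Round 4: Proposal C 15, Proposal E 19. Proposal E has a majority (≥18).

Proposal E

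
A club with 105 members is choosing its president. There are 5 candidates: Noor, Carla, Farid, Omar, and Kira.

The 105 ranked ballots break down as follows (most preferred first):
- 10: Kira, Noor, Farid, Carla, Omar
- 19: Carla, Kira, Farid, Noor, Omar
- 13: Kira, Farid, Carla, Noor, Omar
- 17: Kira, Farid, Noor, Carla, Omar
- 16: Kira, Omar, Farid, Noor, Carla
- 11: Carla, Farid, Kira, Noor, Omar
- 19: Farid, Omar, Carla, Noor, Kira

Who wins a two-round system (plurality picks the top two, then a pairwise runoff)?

Kira

Round 1 first-place votes: Noor 0, Carla 30, Farid 19, Omar 0, Kira 56. Kira and Carla advance.
Runoff: Kira is ranked above Carla on 56 ballots, Carla above Kira on 49.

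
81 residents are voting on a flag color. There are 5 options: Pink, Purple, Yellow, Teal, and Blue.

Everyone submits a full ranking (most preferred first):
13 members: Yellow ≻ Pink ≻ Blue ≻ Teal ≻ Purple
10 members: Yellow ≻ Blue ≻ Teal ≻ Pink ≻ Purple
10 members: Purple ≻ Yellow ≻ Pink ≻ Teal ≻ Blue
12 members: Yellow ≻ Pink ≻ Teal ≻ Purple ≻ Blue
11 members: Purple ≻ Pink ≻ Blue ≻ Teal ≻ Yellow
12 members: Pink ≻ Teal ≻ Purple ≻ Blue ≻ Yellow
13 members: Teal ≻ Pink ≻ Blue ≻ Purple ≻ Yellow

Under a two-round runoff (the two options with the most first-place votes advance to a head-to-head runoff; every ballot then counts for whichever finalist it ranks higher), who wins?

Round 1 first-place votes: Pink 12, Purple 21, Yellow 35, Teal 13, Blue 0. Yellow and Purple advance.
Runoff: Yellow is ranked above Purple on 35 ballots, Purple above Yellow on 46.

Purple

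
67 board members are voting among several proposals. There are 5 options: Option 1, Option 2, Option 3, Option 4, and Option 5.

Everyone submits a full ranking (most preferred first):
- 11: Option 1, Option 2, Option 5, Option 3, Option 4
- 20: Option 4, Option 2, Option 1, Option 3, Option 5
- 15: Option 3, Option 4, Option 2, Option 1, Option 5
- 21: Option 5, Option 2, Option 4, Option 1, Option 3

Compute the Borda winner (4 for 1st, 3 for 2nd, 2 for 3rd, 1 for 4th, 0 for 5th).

Option 2

Option 1: 11×4 + 20×2 + 15×1 + 21×1 = 120
Option 2: 11×3 + 20×3 + 15×2 + 21×3 = 186
Option 3: 11×1 + 20×1 + 15×4 + 21×0 = 91
Option 4: 11×0 + 20×4 + 15×3 + 21×2 = 167
Option 5: 11×2 + 20×0 + 15×0 + 21×4 = 106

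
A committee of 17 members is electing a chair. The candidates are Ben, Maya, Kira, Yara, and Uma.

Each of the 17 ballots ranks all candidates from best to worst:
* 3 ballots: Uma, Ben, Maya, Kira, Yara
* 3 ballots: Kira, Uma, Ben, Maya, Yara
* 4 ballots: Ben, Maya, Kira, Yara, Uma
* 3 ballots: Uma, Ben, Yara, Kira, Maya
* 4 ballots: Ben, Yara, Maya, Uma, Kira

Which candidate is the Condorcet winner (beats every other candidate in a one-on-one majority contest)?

Uma

Uma vs Ben: 9–8
Uma vs Maya: 9–8
Uma vs Kira: 10–7
Uma vs Yara: 9–8
Uma beats every other candidate.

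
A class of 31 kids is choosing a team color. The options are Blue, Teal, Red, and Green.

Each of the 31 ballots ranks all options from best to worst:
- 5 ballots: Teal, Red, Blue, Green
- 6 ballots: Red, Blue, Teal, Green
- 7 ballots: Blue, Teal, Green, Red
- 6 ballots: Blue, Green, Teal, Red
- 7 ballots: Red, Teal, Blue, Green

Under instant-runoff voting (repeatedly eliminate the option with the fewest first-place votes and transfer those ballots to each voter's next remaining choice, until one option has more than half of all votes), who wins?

Round 1: Blue 13, Teal 5, Red 13, Green 0. Green eliminated.
Round 2: Blue 13, Teal 5, Red 13. Teal eliminated.
Round 3: Blue 13, Red 18. Red has a majority (≥16).

Red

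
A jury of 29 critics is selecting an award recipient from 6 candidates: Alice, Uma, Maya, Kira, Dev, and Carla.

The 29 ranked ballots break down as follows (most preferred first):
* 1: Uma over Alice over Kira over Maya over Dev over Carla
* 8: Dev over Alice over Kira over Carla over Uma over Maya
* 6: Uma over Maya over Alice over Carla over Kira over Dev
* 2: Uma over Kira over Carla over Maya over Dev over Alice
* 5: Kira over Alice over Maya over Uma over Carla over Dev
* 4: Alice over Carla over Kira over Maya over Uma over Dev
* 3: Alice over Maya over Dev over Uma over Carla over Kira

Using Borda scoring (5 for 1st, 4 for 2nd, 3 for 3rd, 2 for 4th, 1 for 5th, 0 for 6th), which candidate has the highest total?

Alice: 1×4 + 8×4 + 6×3 + 2×0 + 5×4 + 4×5 + 3×5 = 109
Uma: 1×5 + 8×1 + 6×5 + 2×5 + 5×2 + 4×1 + 3×2 = 73
Maya: 1×2 + 8×0 + 6×4 + 2×2 + 5×3 + 4×2 + 3×4 = 65
Kira: 1×3 + 8×3 + 6×1 + 2×4 + 5×5 + 4×3 + 3×0 = 78
Dev: 1×1 + 8×5 + 6×0 + 2×1 + 5×0 + 4×0 + 3×3 = 52
Carla: 1×0 + 8×2 + 6×2 + 2×3 + 5×1 + 4×4 + 3×1 = 58

Alice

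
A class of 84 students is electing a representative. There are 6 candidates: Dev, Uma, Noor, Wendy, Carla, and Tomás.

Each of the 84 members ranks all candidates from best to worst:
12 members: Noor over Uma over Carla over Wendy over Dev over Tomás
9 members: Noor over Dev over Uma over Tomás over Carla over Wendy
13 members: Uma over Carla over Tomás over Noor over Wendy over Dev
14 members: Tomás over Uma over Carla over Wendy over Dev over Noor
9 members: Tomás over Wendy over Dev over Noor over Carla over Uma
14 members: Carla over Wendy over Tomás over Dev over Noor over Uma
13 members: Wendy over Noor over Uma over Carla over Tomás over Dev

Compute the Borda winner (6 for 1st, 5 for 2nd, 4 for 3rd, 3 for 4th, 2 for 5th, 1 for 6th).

Carla

Dev: 12×2 + 9×5 + 13×1 + 14×2 + 9×4 + 14×3 + 13×1 = 201
Uma: 12×5 + 9×4 + 13×6 + 14×5 + 9×1 + 14×1 + 13×4 = 319
Noor: 12×6 + 9×6 + 13×3 + 14×1 + 9×3 + 14×2 + 13×5 = 299
Wendy: 12×3 + 9×1 + 13×2 + 14×3 + 9×5 + 14×5 + 13×6 = 306
Carla: 12×4 + 9×2 + 13×5 + 14×4 + 9×2 + 14×6 + 13×3 = 328
Tomás: 12×1 + 9×3 + 13×4 + 14×6 + 9×6 + 14×4 + 13×2 = 311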